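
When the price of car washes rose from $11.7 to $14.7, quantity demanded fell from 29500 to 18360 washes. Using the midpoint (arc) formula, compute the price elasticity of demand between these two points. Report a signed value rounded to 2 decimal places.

-2.05

%ΔQ = (18360 − 29500) / [(29500 + 18360)/2] = -11140/23930 = -0.465524…
%ΔP = (14.7 − 11.7) / [(11.7 + 14.7)/2] = 3/13.2 = 0.227272…
Arc Ed = %ΔQ / %ΔP = (-11140/23930) / (3/13.2) = -2.0483…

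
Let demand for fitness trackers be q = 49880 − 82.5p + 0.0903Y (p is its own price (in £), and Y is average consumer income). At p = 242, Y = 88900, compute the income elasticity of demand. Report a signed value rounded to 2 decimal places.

0.21

At the given values, q = 49880 − 82.5(242) + 0.0903(88900) = 37942.67.
∂q/∂Y = 0.0903.
E = (0.0903) × (88900/37942.67) = 0.2115…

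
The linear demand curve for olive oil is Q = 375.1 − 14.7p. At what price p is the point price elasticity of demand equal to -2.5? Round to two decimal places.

18.23

Ed = −14.7p/(375.1 − 14.7p). Set this equal to -2.5:
14.7p = 2.5·(375.1 − 14.7p) ⇒ 14.7p(1 + 2.5) = 2.5·375.1
p = 2.5·375.1 / (14.7·3.5) = 18.2264…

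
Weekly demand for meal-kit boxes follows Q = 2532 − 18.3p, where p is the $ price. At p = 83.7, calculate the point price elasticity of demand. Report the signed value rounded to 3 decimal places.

-1.531

dQ/dp = −18.3. At p = 83.7, Q = 2532 − 18.3(83.7) = 1000.29.
Ed = (dQ/dp)·(p/Q) = −18.3 × (83.7/1000.29) = -1.53126…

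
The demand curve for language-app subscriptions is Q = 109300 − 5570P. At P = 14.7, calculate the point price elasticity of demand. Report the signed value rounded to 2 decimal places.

dQ/dP = −5570. At P = 14.7, Q = 109300 − 5570(14.7) = 27421.
Ed = (dQ/dP)·(P/Q) = −5570 × (14.7/27421) = -2.9859…

-2.99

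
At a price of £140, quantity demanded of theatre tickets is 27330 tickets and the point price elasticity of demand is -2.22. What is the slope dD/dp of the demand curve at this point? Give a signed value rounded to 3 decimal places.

-433.376

Ed = (dD/dp)·(p/D) ⇒ dD/dp = Ed·D/p = (-2.22)·27330/140 = -433.37571…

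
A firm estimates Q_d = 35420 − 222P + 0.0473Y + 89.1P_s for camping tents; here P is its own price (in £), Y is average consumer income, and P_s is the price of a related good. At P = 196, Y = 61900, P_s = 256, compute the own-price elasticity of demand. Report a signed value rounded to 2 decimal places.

At the given values, Q_d = 35420 − 222(196) + 0.0473(61900) + 89.1(256) = 17645.47.
∂Q_d/∂P = −222.
E = (-222) × (196/17645.47) = -2.4659…

-2.47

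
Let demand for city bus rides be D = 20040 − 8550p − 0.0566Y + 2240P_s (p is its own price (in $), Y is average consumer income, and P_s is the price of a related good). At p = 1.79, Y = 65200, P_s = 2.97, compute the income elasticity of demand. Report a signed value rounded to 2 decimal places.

-0.48

At the given values, D = 20040 − 8550(1.79) − 0.0566(65200) + 2240(2.97) = 7697.98.
∂D/∂Y = -0.0566.
E = (-0.0566) × (65200/7697.98) = -0.4793…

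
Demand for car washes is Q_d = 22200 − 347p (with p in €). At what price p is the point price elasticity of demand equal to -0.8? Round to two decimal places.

Ed = −347p/(22200 − 347p). Set this equal to -0.8:
347p = 0.8·(22200 − 347p) ⇒ 347p(1 + 0.8) = 0.8·22200
p = 0.8·22200 / (347·1.8) = 28.4341…

28.43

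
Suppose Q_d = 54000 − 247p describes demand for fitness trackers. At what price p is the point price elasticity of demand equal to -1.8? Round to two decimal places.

Ed = −247p/(54000 − 247p). Set this equal to -1.8:
247p = 1.8·(54000 − 247p) ⇒ 247p(1 + 1.8) = 1.8·54000
p = 1.8·54000 / (247·2.8) = 140.5436…

140.54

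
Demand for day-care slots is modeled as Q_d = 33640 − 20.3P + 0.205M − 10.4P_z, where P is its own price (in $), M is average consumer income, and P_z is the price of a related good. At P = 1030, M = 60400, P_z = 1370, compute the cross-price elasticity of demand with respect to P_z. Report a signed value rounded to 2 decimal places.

At the given values, Q_d = 33640 − 20.3(1030) + 0.205(60400) − 10.4(1370) = 10865.
∂Q_d/∂P_z = -10.4.
E = (-10.4) × (1370/10865) = -1.3113…

-1.31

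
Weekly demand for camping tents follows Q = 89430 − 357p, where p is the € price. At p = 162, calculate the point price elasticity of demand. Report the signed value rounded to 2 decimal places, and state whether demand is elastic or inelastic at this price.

-1.83; elastic

dQ/dp = −357. At p = 162, Q = 89430 − 357(162) = 31596.
Ed = (dQ/dp)·(p/Q) = −357 × (162/31596) = -1.8304…
|Ed| = 1.83 > 1, so demand is elastic.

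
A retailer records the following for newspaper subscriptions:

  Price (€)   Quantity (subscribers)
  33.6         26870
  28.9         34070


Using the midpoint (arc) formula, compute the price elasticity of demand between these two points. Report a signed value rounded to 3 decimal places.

-1.571

%ΔQ = (34070 − 26870) / [(26870 + 34070)/2] = 7200/30470 = 0.236297…
%ΔP = (28.9 − 33.6) / [(33.6 + 28.9)/2] = -4.7/31.25 = -0.1504
Arc Ed = %ΔQ / %ΔP = (7200/30470) / (-4.7/31.25) = -1.57113…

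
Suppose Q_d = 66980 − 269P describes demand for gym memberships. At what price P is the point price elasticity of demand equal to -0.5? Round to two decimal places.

83.00

Ed = −269P/(66980 − 269P). Set this equal to -0.5:
269P = 0.5·(66980 − 269P) ⇒ 269P(1 + 0.5) = 0.5·66980
P = 0.5·66980 / (269·1.5) = 82.9987…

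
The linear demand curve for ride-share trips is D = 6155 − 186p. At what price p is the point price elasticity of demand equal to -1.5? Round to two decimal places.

Ed = −186p/(6155 − 186p). Set this equal to -1.5:
186p = 1.5·(6155 − 186p) ⇒ 186p(1 + 1.5) = 1.5·6155
p = 1.5·6155 / (186·2.5) = 19.8548…

19.85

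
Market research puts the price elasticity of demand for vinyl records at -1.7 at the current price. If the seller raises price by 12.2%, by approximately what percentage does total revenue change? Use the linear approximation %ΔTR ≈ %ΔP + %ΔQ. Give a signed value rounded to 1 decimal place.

-8.5%

%ΔQ ≈ Ed × %ΔP = (-1.7) × (+12.2%) = -20.7400%
%ΔTR ≈ %ΔP + %ΔQ = (+12.2%) + (-20.7400%) = -8.5400%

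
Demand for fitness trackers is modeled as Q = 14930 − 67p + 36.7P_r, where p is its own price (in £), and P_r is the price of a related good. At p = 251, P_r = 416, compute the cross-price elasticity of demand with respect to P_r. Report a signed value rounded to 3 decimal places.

At the given values, Q = 14930 − 67(251) + 36.7(416) = 13380.2.
∂Q/∂P_r = 36.7.
E = (36.7) × (416/13380.2) = 1.14102…

1.141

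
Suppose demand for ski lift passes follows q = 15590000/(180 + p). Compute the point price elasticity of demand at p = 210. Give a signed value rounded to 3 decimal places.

-0.538

dq/dp = −15590000/(180 + p)² = -102.498. At p = 210, q = 39974.4.
Ed = (dq/dp)·(p/q) = (-102.498) × (210/39974.4) = -0.53846…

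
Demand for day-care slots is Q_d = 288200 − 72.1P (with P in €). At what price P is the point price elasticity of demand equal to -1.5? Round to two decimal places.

Ed = −72.1P/(288200 − 72.1P). Set this equal to -1.5:
72.1P = 1.5·(288200 − 72.1P) ⇒ 72.1P(1 + 1.5) = 1.5·288200
P = 1.5·288200 / (72.1·2.5) = 2398.3356…

2398.34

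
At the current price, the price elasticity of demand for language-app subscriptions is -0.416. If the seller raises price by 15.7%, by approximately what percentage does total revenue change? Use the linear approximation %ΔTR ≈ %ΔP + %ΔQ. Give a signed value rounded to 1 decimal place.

%ΔQ ≈ Ed × %ΔP = (-0.416) × (+15.7%) = -6.5312%
%ΔTR ≈ %ΔP + %ΔQ = (+15.7%) + (-6.5312%) = +9.1688%

+9.2%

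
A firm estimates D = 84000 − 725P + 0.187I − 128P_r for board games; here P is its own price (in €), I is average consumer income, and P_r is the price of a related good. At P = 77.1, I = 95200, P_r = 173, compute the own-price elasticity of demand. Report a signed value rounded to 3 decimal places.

-2.352

At the given values, D = 84000 − 725(77.1) + 0.187(95200) − 128(173) = 23760.9.
∂D/∂P = −725.
E = (-725) × (77.1/23760.9) = -2.35249…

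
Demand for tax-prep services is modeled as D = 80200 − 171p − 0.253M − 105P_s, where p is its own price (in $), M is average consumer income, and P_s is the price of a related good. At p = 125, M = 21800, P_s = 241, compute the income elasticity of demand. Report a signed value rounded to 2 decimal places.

At the given values, D = 80200 − 171(125) − 0.253(21800) − 105(241) = 28004.6.
∂D/∂M = -0.253.
E = (-0.253) × (21800/28004.6) = -0.1969…

-0.20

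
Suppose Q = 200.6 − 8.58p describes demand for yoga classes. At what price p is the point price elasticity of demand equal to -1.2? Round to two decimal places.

12.75

Ed = −8.58p/(200.6 − 8.58p). Set this equal to -1.2:
8.58p = 1.2·(200.6 − 8.58p) ⇒ 8.58p(1 + 1.2) = 1.2·200.6
p = 1.2·200.6 / (8.58·2.2) = 12.7527…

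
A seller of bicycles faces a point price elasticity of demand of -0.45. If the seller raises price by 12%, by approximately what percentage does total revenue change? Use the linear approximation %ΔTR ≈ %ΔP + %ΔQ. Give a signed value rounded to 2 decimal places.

+6.60%

%ΔQ ≈ Ed × %ΔP = (-0.45) × (+12%) = -5.4000%
%ΔTR ≈ %ΔP + %ΔQ = (+12%) + (-5.4000%) = +6.6000%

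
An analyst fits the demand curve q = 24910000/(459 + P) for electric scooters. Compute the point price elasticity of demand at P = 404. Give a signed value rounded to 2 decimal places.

-0.47

dq/dP = −24910000/(459 + P)² = -33.4466. At P = 404, q = 28864.4.
Ed = (dq/dP)·(P/q) = (-33.4466) × (404/28864.4) = -0.4681…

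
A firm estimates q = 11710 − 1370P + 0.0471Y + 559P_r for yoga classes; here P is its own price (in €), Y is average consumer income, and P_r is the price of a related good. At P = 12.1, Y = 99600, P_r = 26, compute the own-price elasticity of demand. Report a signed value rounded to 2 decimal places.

At the given values, q = 11710 − 1370(12.1) + 0.0471(99600) + 559(26) = 14358.16.
∂q/∂P = −1370.
E = (-1370) × (12.1/14358.16) = -1.1545…

-1.15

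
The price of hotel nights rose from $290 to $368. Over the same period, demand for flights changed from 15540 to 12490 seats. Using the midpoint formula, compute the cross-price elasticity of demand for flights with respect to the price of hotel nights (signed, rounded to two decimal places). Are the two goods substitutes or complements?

%ΔQ_{flights} = (12490 − 15540)/avg = -3050/14015 = -0.217623…
%ΔP_{hotel nights} = (368 − 290)/avg = 78/329 = 0.237082…
E_cross = (-3050/14015) / (78/329) = -0.9179…
E_cross < 0 ⇒ the goods are complements.

-0.92; complements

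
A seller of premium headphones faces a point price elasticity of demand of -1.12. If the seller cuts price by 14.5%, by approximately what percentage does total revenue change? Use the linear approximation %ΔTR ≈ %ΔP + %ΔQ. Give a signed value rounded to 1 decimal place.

+1.7%

%ΔQ ≈ Ed × %ΔP = (-1.12) × (-14.5%) = +16.2400%
%ΔTR ≈ %ΔP + %ΔQ = (-14.5%) + (+16.2400%) = +1.7400%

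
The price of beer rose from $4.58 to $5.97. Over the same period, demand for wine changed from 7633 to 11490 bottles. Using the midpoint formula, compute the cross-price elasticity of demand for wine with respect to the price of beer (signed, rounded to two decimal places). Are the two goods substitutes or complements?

1.53; substitutes

%ΔQ_{wine} = (11490 − 7633)/avg = 3857/9561.5 = 0.403388…
%ΔP_{beer} = (5.97 − 4.58)/avg = 1.39/5.275 = 0.263507…
E_cross = (3857/9561.5) / (1.39/5.275) = 1.5308…
E_cross > 0 ⇒ the goods are substitutes.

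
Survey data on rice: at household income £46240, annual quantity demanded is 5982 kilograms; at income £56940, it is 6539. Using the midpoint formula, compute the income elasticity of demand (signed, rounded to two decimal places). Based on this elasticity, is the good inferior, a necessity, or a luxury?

%ΔQ = (6539 − 5982)/[( 5982 + 6539)/2] = 557/6260.5 = 0.088970…
%ΔIncome = (56940 − 46240)/[( 46240 + 56940)/2] = 10700/51590 = 0.207404…
E_income = (557/6260.5) / (10700/51590) = 0.4289…
0 < E_income < 1 ⇒ normal good, necessity.

0.43; necessity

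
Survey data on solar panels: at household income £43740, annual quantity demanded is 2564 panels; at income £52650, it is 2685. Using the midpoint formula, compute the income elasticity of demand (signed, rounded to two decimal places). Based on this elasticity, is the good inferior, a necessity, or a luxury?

%ΔQ = (2685 − 2564)/[( 2564 + 2685)/2] = 121/2624.5 = 0.046104…
%ΔIncome = (52650 − 43740)/[( 43740 + 52650)/2] = 8910/48195 = 0.184873…
E_income = (121/2624.5) / (8910/48195) = 0.2493…
0 < E_income < 1 ⇒ normal good, necessity.

0.25; necessity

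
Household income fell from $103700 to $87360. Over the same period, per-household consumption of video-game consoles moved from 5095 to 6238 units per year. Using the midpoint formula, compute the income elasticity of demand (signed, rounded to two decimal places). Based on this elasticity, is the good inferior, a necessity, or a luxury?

%ΔQ = (6238 − 5095)/[( 5095 + 6238)/2] = 1143/5666.5 = 0.201711…
%ΔIncome = (87360 − 103700)/[( 103700 + 87360)/2] = -16340/95530 = -0.171045…
E_income = (1143/5666.5) / (-16340/95530) = -1.1792…
E_income < 0 ⇒ inferior good.

-1.18; inferior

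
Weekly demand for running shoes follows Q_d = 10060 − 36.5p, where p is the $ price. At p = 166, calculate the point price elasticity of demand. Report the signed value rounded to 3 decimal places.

-1.514

dQ_d/dp = −36.5. At p = 166, Q_d = 10060 − 36.5(166) = 4001.
Ed = (dQ_d/dp)·(p/Q_d) = −36.5 × (166/4001) = -1.51437…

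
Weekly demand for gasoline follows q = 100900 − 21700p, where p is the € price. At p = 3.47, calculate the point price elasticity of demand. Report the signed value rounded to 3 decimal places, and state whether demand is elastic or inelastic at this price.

-2.941; elastic

dq/dp = −21700. At p = 3.47, q = 100900 − 21700(3.47) = 25601.
Ed = (dq/dp)·(p/q) = −21700 × (3.47/25601) = -2.94125…
|Ed| = 2.941 > 1, so demand is elastic.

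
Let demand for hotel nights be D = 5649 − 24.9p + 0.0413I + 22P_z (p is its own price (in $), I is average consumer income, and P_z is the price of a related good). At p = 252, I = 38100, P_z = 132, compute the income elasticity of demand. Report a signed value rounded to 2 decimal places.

At the given values, D = 5649 − 24.9(252) + 0.0413(38100) + 22(132) = 3851.73.
∂D/∂I = 0.0413.
E = (0.0413) × (38100/3851.73) = 0.4085…

0.41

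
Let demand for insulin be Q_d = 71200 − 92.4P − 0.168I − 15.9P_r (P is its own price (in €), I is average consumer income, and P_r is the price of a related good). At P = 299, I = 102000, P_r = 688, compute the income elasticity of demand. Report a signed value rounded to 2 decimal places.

At the given values, Q_d = 71200 − 92.4(299) − 0.168(102000) − 15.9(688) = 15497.2.
∂Q_d/∂I = -0.168.
E = (-0.168) × (102000/15497.2) = -1.1057…

-1.11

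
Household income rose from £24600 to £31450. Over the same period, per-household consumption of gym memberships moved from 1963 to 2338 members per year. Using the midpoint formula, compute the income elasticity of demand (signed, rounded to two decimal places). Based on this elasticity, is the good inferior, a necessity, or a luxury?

%ΔQ = (2338 − 1963)/[( 1963 + 2338)/2] = 375/2150.5 = 0.174378…
%ΔIncome = (31450 − 24600)/[( 24600 + 31450)/2] = 6850/28025 = 0.244424…
E_income = (375/2150.5) / (6850/28025) = 0.7134…
0 < E_income < 1 ⇒ normal good, necessity.

0.71; necessity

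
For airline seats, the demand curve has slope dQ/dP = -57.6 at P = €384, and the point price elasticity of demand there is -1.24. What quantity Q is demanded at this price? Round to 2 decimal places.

Ed = (dQ/dP)·(P/Q) ⇒ Q = (dQ/dP)·P/Ed = (-57.6)·384/(-1.24) = 17837.4193…

17837.42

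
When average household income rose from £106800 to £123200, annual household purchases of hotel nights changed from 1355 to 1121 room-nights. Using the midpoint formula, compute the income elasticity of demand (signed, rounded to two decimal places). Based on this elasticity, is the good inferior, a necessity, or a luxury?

-1.33; inferior

%ΔQ = (1121 − 1355)/[( 1355 + 1121)/2] = -234/1238 = -0.189014…
%ΔIncome = (123200 − 106800)/[( 106800 + 123200)/2] = 16400/115000 = 0.142608…
E_income = (-234/1238) / (16400/115000) = -1.3254…
E_income < 0 ⇒ inferior good.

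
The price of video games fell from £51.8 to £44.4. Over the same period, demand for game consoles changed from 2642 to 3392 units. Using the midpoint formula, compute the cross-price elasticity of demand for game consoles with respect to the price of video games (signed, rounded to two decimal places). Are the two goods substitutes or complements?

-1.62; complements

%ΔQ_{game consoles} = (3392 − 2642)/avg = 750/3017 = 0.248591…
%ΔP_{video games} = (44.4 − 51.8)/avg = -7.4/48.1 = -0.153846…
E_cross = (750/3017) / (-7.4/48.1) = -1.6158…
E_cross < 0 ⇒ the goods are complements.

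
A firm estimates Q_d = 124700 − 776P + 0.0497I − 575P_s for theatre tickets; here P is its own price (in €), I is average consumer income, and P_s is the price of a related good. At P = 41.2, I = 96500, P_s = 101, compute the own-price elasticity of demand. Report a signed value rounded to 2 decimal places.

-0.81

At the given values, Q_d = 124700 − 776(41.2) + 0.0497(96500) − 575(101) = 39449.85.
∂Q_d/∂P = −776.
E = (-776) × (41.2/39449.85) = -0.8104…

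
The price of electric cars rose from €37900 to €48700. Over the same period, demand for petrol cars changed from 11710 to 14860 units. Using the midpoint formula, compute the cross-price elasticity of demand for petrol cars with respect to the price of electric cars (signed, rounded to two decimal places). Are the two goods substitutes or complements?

%ΔQ_{petrol cars} = (14860 − 11710)/avg = 3150/13285 = 0.237109…
%ΔP_{electric cars} = (48700 − 37900)/avg = 10800/43300 = 0.249422…
E_cross = (3150/13285) / (10800/43300) = 0.9506…
E_cross > 0 ⇒ the goods are substitutes.

0.95; substitutes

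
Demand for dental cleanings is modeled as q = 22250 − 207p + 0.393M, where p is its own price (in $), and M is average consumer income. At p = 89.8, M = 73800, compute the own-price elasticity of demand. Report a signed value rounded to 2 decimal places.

-0.57

At the given values, q = 22250 − 207(89.8) + 0.393(73800) = 32664.8.
∂q/∂p = −207.
E = (-207) × (89.8/32664.8) = -0.5690…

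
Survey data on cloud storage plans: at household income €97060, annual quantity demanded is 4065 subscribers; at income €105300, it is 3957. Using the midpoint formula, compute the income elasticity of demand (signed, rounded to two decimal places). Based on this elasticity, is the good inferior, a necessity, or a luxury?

%ΔQ = (3957 − 4065)/[( 4065 + 3957)/2] = -108/4011 = -0.026925…
%ΔIncome = (105300 − 97060)/[( 97060 + 105300)/2] = 8240/101180 = 0.081439…
E_income = (-108/4011) / (8240/101180) = -0.3306…
E_income < 0 ⇒ inferior good.

-0.33; inferior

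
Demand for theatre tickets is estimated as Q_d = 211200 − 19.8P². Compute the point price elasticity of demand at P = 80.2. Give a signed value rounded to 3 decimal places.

-3.038

dQ_d/dP = −2·19.8·P = -3175.92. At P = 80.2, Q_d = 83845.608.
Ed = (dQ_d/dP)·(P/Q_d) = (-3175.92) × (80.2/83845.608) = -3.03783…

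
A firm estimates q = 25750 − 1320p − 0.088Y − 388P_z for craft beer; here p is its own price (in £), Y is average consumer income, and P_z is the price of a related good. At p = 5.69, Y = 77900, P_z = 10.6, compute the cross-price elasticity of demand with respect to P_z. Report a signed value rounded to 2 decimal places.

-0.57

At the given values, q = 25750 − 1320(5.69) − 0.088(77900) − 388(10.6) = 7271.2.
∂q/∂P_z = -388.
E = (-388) × (10.6/7271.2) = -0.5656…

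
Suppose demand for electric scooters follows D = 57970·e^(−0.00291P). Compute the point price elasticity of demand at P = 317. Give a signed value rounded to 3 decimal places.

dD/dP = −0.00291·D = -67.0614. At P = 317, D = 23045.2.
Ed = (dD/dP)·(P/D) = (-67.0614) × (317/23045.2) = -0.92247

-0.922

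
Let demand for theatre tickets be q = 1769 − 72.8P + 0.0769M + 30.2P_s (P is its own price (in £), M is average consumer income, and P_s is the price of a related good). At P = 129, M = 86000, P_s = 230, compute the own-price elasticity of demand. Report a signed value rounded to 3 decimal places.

-1.582

At the given values, q = 1769 − 72.8(129) + 0.0769(86000) + 30.2(230) = 5937.2.
∂q/∂P = −72.8.
E = (-72.8) × (129/5937.2) = -1.58175…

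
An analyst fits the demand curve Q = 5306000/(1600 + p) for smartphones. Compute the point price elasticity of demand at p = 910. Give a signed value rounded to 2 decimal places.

-0.36

dQ/dp = −5306000/(1600 + p)² = -0.842209. At p = 910, Q = 2113.94.
Ed = (dQ/dp)·(p/Q) = (-0.842209) × (910/2113.94) = -0.3625…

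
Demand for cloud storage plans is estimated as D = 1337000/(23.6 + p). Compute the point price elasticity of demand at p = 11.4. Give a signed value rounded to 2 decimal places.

-0.33

dD/dp = −1337000/(23.6 + p)² = -1091.43. At p = 11.4, D = 38200.
Ed = (dD/dp)·(p/D) = (-1091.43) × (11.4/38200) = -0.3257…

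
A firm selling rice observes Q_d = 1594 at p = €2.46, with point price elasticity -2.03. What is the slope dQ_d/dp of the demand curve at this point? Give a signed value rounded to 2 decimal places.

-1315.37

Ed = (dQ_d/dp)·(p/Q_d) ⇒ dQ_d/dp = Ed·Q_d/p = (-2.03)·1594/2.46 = -1315.3739…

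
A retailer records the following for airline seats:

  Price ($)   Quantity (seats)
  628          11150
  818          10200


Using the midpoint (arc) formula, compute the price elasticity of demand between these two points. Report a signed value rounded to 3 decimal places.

%ΔQ = (10200 − 11150) / [(11150 + 10200)/2] = -950/10675 = -0.088992…
%ΔP = (818 − 628) / [(628 + 818)/2] = 190/723 = 0.262793…
Arc Ed = %ΔQ / %ΔP = (-950/10675) / (190/723) = -0.33864…

-0.339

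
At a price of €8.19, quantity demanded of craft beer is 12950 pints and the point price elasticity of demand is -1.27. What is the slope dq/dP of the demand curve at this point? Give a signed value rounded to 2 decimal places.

Ed = (dq/dP)·(P/q) ⇒ dq/dP = Ed·q/P = (-1.27)·12950/8.19 = -2008.1196…

-2008.12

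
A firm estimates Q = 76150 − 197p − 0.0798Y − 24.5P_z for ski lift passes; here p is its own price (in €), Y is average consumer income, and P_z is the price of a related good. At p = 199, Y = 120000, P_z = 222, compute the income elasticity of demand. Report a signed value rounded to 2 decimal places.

At the given values, Q = 76150 − 197(199) − 0.0798(120000) − 24.5(222) = 21932.
∂Q/∂Y = -0.0798.
E = (-0.0798) × (120000/21932) = -0.4366…

-0.44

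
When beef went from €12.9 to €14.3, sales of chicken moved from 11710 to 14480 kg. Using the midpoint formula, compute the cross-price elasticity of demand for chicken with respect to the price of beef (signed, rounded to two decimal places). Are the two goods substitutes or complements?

%ΔQ_{chicken} = (14480 − 11710)/avg = 2770/13095 = 0.211531…
%ΔP_{beef} = (14.3 − 12.9)/avg = 1.4/13.6 = 0.102941…
E_cross = (2770/13095) / (1.4/13.6) = 2.0548…
E_cross > 0 ⇒ the goods are substitutes.

2.05; substitutes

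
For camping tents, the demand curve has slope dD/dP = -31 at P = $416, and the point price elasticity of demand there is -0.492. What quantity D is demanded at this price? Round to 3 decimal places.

26211.382

Ed = (dD/dP)·(P/D) ⇒ D = (dD/dP)·P/Ed = (-31)·416/(-0.492) = 26211.38211…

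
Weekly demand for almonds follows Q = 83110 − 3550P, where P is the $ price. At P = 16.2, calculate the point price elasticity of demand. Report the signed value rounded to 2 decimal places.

-2.25

dQ/dP = −3550. At P = 16.2, Q = 83110 − 3550(16.2) = 25600.
Ed = (dQ/dP)·(P/Q) = −3550 × (16.2/25600) = -2.2464…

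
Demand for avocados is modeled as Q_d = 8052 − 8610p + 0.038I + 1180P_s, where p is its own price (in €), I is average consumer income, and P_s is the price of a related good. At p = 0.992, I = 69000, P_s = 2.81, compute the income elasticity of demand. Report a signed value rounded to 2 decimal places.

At the given values, Q_d = 8052 − 8610(0.992) + 0.038(69000) + 1180(2.81) = 5448.68.
∂Q_d/∂I = 0.038.
E = (0.038) × (69000/5448.68) = 0.4812…

0.48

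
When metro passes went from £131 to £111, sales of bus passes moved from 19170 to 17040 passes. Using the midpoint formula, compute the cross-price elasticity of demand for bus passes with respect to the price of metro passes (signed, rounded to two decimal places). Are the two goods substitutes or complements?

0.71; substitutes

%ΔQ_{bus passes} = (17040 − 19170)/avg = -2130/18105 = -0.117647…
%ΔP_{metro passes} = (111 − 131)/avg = -20/121 = -0.165289…
E_cross = (-2130/18105) / (-20/121) = 0.7117…
E_cross > 0 ⇒ the goods are substitutes.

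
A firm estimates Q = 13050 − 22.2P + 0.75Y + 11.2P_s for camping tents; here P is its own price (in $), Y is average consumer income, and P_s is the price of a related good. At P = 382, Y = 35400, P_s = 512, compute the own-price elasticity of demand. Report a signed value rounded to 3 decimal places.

At the given values, Q = 13050 − 22.2(382) + 0.75(35400) + 11.2(512) = 36854.
∂Q/∂P = −22.2.
E = (-22.2) × (382/36854) = -0.23010…

-0.230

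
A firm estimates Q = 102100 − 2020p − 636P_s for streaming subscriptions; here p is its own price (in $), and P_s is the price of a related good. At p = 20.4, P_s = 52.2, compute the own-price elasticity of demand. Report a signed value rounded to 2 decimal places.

At the given values, Q = 102100 − 2020(20.4) − 636(52.2) = 27692.8.
∂Q/∂p = −2020.
E = (-2020) × (20.4/27692.8) = -1.4880…

-1.49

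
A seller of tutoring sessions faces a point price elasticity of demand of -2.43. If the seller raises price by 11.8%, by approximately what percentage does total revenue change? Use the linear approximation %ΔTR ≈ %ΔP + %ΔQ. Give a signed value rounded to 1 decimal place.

-16.9%

%ΔQ ≈ Ed × %ΔP = (-2.43) × (+11.8%) = -28.6740%
%ΔTR ≈ %ΔP + %ΔQ = (+11.8%) + (-28.6740%) = -16.8740%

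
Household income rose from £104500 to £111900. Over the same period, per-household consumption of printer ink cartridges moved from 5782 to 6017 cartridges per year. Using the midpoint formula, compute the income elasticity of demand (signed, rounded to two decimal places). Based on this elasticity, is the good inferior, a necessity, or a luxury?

%ΔQ = (6017 − 5782)/[( 5782 + 6017)/2] = 235/5899.5 = 0.039833…
%ΔIncome = (111900 − 104500)/[( 104500 + 111900)/2] = 7400/108200 = 0.068391…
E_income = (235/5899.5) / (7400/108200) = 0.5824…
0 < E_income < 1 ⇒ normal good, necessity.

0.58; necessity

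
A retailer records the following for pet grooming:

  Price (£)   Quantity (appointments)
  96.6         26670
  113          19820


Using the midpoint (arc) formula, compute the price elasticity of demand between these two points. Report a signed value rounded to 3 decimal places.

%ΔQ = (19820 − 26670) / [(26670 + 19820)/2] = -6850/23245 = -0.294687…
%ΔP = (113 − 96.6) / [(96.6 + 113)/2] = 16.4/104.8 = 0.156488…
Arc Ed = %ΔQ / %ΔP = (-6850/23245) / (16.4/104.8) = -1.88312…

-1.883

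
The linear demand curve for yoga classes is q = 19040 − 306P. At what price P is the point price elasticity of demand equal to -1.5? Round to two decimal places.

Ed = −306P/(19040 − 306P). Set this equal to -1.5:
306P = 1.5·(19040 − 306P) ⇒ 306P(1 + 1.5) = 1.5·19040
P = 1.5·19040 / (306·2.5) = 37.3333…

37.33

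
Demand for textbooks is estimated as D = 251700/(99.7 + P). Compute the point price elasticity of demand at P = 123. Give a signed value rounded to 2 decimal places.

-0.55

dD/dP = −251700/(99.7 + P)² = -5.07508. At P = 123, D = 1130.22.
Ed = (dD/dP)·(P/D) = (-5.07508) × (123/1130.22) = -0.5523…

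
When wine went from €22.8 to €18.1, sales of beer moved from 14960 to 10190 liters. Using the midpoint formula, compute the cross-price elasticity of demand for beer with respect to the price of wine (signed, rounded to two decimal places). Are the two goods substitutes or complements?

%ΔQ_{beer} = (10190 − 14960)/avg = -4770/12575 = -0.379324…
%ΔP_{wine} = (18.1 − 22.8)/avg = -4.7/20.45 = -0.229828…
E_cross = (-4770/12575) / (-4.7/20.45) = 1.6504…
E_cross > 0 ⇒ the goods are substitutes.

1.65; substitutes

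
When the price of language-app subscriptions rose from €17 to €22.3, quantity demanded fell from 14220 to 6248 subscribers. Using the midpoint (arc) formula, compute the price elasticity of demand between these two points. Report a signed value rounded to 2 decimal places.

-2.89

%ΔQ = (6248 − 14220) / [(14220 + 6248)/2] = -7972/10234 = -0.778972…
%ΔP = (22.3 − 17) / [(17 + 22.3)/2] = 5.3/19.65 = 0.269720…
Arc Ed = %ΔQ / %ΔP = (-7972/10234) / (5.3/19.65) = -2.8880…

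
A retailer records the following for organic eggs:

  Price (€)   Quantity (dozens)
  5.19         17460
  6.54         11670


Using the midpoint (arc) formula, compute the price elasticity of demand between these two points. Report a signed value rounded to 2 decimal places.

-1.73

%ΔQ = (11670 − 17460) / [(17460 + 11670)/2] = -5790/14565 = -0.397528…
%ΔP = (6.54 − 5.19) / [(5.19 + 6.54)/2] = 1.35/5.865 = 0.230179…
Arc Ed = %ΔQ / %ΔP = (-5790/14565) / (1.35/5.865) = -1.7270…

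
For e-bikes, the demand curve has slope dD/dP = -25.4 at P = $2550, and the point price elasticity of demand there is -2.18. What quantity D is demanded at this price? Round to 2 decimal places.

29711.01

Ed = (dD/dP)·(P/D) ⇒ D = (dD/dP)·P/Ed = (-25.4)·2550/(-2.18) = 29711.0091…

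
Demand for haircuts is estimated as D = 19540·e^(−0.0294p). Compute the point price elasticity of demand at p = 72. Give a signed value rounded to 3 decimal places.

-2.117

dD/dp = −0.0294·D = -69.1763. At p = 72, D = 2352.94.
Ed = (dD/dp)·(p/D) = (-69.1763) × (72/2352.94) = -2.1168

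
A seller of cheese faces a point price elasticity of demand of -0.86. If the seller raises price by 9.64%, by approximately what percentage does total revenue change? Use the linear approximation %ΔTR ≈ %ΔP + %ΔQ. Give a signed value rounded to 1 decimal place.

+1.3%

%ΔQ ≈ Ed × %ΔP = (-0.86) × (+9.64%) = -8.2904%
%ΔTR ≈ %ΔP + %ΔQ = (+9.64%) + (-8.2904%) = +1.3496%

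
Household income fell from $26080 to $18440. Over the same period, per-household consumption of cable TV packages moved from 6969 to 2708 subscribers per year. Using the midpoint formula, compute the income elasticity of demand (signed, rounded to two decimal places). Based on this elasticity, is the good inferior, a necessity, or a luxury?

2.57; luxury

%ΔQ = (2708 − 6969)/[( 6969 + 2708)/2] = -4261/4838.5 = -0.880644…
%ΔIncome = (18440 − 26080)/[( 26080 + 18440)/2] = -7640/22260 = -0.343216…
E_income = (-4261/4838.5) / (-7640/22260) = 2.5658…
E_income > 1 ⇒ normal good, luxury.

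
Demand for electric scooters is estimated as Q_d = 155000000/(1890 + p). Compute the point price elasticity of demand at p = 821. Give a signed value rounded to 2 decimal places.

dQ_d/dp = −155000000/(1890 + p)² = -21.0898. At p = 821, Q_d = 57174.5.
Ed = (dQ_d/dp)·(p/Q_d) = (-21.0898) × (821/57174.5) = -0.3028…

-0.30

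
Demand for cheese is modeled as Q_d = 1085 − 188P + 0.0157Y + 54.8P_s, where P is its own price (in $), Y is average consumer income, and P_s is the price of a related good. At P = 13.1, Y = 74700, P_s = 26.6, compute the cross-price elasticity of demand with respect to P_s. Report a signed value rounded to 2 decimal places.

1.16

At the given values, Q_d = 1085 − 188(13.1) + 0.0157(74700) + 54.8(26.6) = 1252.67.
∂Q_d/∂P_s = 54.8.
E = (54.8) × (26.6/1252.67) = 1.1636…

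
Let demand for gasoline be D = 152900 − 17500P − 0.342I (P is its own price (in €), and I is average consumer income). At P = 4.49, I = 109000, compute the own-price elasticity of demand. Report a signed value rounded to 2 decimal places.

-2.12

At the given values, D = 152900 − 17500(4.49) − 0.342(109000) = 37047.
∂D/∂P = −17500.
E = (-17500) × (4.49/37047) = -2.1209…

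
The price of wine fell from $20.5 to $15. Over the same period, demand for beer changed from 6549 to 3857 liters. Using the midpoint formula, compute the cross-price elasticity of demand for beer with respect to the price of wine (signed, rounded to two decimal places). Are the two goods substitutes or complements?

1.67; substitutes

%ΔQ_{beer} = (3857 − 6549)/avg = -2692/5203 = -0.517393…
%ΔP_{wine} = (15 − 20.5)/avg = -5.5/17.75 = -0.309859…
E_cross = (-2692/5203) / (-5.5/17.75) = 1.6697…
E_cross > 0 ⇒ the goods are substitutes.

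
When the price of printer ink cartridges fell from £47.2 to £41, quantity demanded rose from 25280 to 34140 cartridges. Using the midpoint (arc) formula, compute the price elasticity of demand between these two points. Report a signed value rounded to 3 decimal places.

%ΔQ = (34140 − 25280) / [(25280 + 34140)/2] = 8860/29710 = 0.298216…
%ΔP = (41 − 47.2) / [(47.2 + 41)/2] = -6.2/44.1 = -0.140589…
Arc Ed = %ΔQ / %ΔP = (8860/29710) / (-6.2/44.1) = -2.12118…

-2.121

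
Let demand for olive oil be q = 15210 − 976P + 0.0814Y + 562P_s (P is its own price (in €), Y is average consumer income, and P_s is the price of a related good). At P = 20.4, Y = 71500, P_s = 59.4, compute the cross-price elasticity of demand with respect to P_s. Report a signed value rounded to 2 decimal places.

0.97

At the given values, q = 15210 − 976(20.4) + 0.0814(71500) + 562(59.4) = 34502.5.
∂q/∂P_s = 562.
E = (562) × (59.4/34502.5) = 0.9675…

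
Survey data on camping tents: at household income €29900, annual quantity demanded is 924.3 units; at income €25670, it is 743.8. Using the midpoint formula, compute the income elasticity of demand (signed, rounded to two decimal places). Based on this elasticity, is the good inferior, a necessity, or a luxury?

%ΔQ = (743.8 − 924.3)/[( 924.3 + 743.8)/2] = -180.5/834.05 = -0.216413…
%ΔIncome = (25670 − 29900)/[( 29900 + 25670)/2] = -4230/27785 = -0.152240…
E_income = (-180.5/834.05) / (-4230/27785) = 1.4215…
E_income > 1 ⇒ normal good, luxury.

1.42; luxury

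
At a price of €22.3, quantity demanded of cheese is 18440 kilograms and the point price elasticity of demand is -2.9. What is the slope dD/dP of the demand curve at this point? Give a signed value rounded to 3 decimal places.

-2398.027

Ed = (dD/dP)·(P/D) ⇒ dD/dP = Ed·D/P = (-2.9)·18440/22.3 = -2398.02690…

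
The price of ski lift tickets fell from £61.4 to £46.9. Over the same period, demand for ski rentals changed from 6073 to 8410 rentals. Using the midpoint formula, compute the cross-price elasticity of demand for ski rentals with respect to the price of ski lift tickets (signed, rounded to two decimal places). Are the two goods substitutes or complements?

%ΔQ_{ski rentals} = (8410 − 6073)/avg = 2337/7241.5 = 0.322723…
%ΔP_{ski lift tickets} = (46.9 − 61.4)/avg = -14.5/54.15 = -0.267774…
E_cross = (2337/7241.5) / (-14.5/54.15) = -1.2052…
E_cross < 0 ⇒ the goods are complements.

-1.21; complements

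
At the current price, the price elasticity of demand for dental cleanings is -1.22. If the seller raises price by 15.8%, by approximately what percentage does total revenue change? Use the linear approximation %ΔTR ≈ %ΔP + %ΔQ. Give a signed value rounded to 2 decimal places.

-3.48%

%ΔQ ≈ Ed × %ΔP = (-1.22) × (+15.8%) = -19.2760%
%ΔTR ≈ %ΔP + %ΔQ = (+15.8%) + (-19.2760%) = -3.4760%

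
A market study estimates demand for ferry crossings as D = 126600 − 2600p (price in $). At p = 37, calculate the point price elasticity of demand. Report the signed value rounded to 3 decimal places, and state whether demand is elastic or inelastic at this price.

-3.164; elastic

dD/dp = −2600. At p = 37, D = 126600 − 2600(37) = 30400.
Ed = (dD/dp)·(p/D) = −2600 × (37/30400) = -3.16447…
|Ed| = 3.164 > 1, so demand is elastic.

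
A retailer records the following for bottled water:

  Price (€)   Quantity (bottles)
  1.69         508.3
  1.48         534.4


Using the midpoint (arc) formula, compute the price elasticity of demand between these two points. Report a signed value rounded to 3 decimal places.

-0.378

%ΔQ = (534.4 − 508.3) / [(508.3 + 534.4)/2] = 26.1/521.35 = 0.050062…
%ΔP = (1.48 − 1.69) / [(1.69 + 1.48)/2] = -0.21/1.585 = -0.132492…
Arc Ed = %ΔQ / %ΔP = (26.1/521.35) / (-0.21/1.585) = -0.37785…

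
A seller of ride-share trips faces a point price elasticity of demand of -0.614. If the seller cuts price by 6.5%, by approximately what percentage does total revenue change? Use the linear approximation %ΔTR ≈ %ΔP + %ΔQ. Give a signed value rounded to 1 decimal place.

-2.5%

%ΔQ ≈ Ed × %ΔP = (-0.614) × (-6.5%) = +3.9910%
%ΔTR ≈ %ΔP + %ΔQ = (-6.5%) + (+3.9910%) = -2.5090%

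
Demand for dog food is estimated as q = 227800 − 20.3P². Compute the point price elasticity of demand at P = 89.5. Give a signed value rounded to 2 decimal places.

dq/dP = −2·20.3·P = -3633.7. At P = 89.5, q = 65191.925.
Ed = (dq/dP)·(P/q) = (-3633.7) × (89.5/65191.925) = -4.9885…

-4.99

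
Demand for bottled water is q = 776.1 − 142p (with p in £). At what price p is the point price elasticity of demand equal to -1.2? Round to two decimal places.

2.98

Ed = −142p/(776.1 − 142p). Set this equal to -1.2:
142p = 1.2·(776.1 − 142p) ⇒ 142p(1 + 1.2) = 1.2·776.1
p = 1.2·776.1 / (142·2.2) = 2.9811…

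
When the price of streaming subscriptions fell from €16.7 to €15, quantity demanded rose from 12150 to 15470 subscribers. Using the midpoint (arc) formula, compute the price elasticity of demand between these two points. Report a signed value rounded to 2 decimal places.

-2.24

%ΔQ = (15470 − 12150) / [(12150 + 15470)/2] = 3320/13810 = 0.240405…
%ΔP = (15 − 16.7) / [(16.7 + 15)/2] = -1.7/15.85 = -0.107255…
Arc Ed = %ΔQ / %ΔP = (3320/13810) / (-1.7/15.85) = -2.2414…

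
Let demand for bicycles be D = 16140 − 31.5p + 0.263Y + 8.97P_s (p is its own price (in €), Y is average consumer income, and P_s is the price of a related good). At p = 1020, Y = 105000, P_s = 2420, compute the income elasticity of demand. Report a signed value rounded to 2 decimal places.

At the given values, D = 16140 − 31.5(1020) + 0.263(105000) + 8.97(2420) = 33332.4.
∂D/∂Y = 0.263.
E = (0.263) × (105000/33332.4) = 0.8284…

0.83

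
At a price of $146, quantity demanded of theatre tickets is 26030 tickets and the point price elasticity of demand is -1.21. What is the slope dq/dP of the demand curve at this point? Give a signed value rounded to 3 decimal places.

Ed = (dq/dP)·(P/q) ⇒ dq/dP = Ed·q/P = (-1.21)·26030/146 = -215.72808…

-215.728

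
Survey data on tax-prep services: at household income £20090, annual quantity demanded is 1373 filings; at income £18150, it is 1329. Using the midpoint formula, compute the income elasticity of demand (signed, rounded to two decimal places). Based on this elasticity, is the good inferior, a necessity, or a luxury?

%ΔQ = (1329 − 1373)/[( 1373 + 1329)/2] = -44/1351 = -0.032568…
%ΔIncome = (18150 − 20090)/[( 20090 + 18150)/2] = -1940/19120 = -0.101464…
E_income = (-44/1351) / (-1940/19120) = 0.3209…
0 < E_income < 1 ⇒ normal good, necessity.

0.32; necessity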